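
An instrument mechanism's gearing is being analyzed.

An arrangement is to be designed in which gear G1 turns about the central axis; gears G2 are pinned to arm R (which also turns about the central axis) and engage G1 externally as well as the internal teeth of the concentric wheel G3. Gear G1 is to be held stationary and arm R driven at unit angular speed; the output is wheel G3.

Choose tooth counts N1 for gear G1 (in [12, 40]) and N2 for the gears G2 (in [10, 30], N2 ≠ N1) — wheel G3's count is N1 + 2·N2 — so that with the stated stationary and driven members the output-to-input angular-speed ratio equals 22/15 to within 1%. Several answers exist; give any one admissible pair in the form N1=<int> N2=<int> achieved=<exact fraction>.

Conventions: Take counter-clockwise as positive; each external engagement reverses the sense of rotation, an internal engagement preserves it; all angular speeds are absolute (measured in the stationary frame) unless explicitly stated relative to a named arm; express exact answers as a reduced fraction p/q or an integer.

N1=21 N2=12 achieved=22/15

topology: planetary set — design target 22/15, arm = carrier (Willis)
Willis with ω_sun = 0: ω_ring/ω_arm = (N1+N3)/N3; set equal to 22/15  ⇒  N3/N1 = 1/(22/15 − 1) = 15/7
N3 = N1 + 2·N2  ⇒  N2/N1 = (N3/N1 − 1)/2 = (15/7 − 1)/2 = 4/7
smallest multiple with N1 ≥ 12 and N2 ≥ 10: k = 3  ⇒  N1 = 3·7 = 21, N2 = 3·4 = 12 (N1 ≤ 40, N2 ≤ 30, N2 ≠ N1 ✓), N3 = 21 + 2·12 = 45
check: (N1+N3)/N3 with N1 = 21, N3 = 45 gives 22/15; |achieved − target| = 0 ≤ 11/750 ✓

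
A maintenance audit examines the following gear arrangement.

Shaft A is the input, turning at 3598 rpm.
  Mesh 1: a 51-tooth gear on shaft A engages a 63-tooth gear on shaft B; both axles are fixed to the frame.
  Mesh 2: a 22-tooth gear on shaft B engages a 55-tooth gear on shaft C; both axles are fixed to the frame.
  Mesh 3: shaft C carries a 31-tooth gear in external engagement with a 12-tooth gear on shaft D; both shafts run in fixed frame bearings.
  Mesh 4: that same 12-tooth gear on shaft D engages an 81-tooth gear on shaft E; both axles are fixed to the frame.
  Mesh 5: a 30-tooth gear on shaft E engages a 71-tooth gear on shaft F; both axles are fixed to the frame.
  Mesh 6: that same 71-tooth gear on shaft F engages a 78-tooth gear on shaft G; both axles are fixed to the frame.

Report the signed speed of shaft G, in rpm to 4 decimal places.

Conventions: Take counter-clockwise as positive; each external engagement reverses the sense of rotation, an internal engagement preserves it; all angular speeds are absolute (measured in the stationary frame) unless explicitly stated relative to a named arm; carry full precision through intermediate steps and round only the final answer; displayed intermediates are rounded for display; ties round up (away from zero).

+171.4960 rpm

6-mesh fixed-axis compound train (all bearings frame-fixed)
mesh 1 [51T→63T]: ω = 3598.0000×51/63 = 2912.6667 rpm, sense flips to −
mesh 2 [22T→55T]: ω = 2912.6667×22/55 = 1165.0667 rpm, sense flips to +
mesh 3 [31T→12T]: ω = 1165.0667×31/12 = 3009.7556 rpm, sense flips to −
mesh 4 [12T→81T]: ω = 3009.7556×12/81 = 445.8897 rpm, sense flips to +
mesh 5 [30T→71T]: ω = 445.8897×30/71 = 188.4041 rpm, sense flips to −
mesh 6 [71T→78T]: ω = 188.4041×71/78 = 171.4960 rpm, sense flips to +
signed output speed = +171.4960 rpm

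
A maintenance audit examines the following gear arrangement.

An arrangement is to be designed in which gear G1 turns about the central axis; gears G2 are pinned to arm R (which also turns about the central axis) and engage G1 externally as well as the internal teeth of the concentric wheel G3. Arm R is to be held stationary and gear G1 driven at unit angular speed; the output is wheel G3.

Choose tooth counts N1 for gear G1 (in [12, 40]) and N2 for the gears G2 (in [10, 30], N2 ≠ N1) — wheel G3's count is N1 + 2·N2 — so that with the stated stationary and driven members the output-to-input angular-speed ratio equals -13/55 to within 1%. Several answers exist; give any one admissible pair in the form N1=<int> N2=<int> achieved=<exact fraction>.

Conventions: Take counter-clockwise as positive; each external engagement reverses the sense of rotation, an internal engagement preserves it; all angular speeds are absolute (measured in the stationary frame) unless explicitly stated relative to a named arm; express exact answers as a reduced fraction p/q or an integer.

N1=13 N2=21 achieved=-13/55

design class (target -13/55): planetary set
Willis with ω_arm = 0: ω_ring/ω_sun = −N1/N3; set equal to -13/55  ⇒  N3/N1 = −1/(-13/55) = 55/13
N3 = N1 + 2·N2  ⇒  N2/N1 = (N3/N1 − 1)/2 = (55/13 − 1)/2 = 21/13
smallest multiple with N1 ≥ 12 and N2 ≥ 10: k = 1  ⇒  N1 = 1·13 = 13, N2 = 1·21 = 21 (N1 ≤ 40, N2 ≤ 30, N2 ≠ N1 ✓), N3 = 13 + 2·21 = 55
check: −N1/N3 with N1 = 13, N3 = 55 gives -13/55; |achieved − target| = 0 ≤ 13/5500 ✓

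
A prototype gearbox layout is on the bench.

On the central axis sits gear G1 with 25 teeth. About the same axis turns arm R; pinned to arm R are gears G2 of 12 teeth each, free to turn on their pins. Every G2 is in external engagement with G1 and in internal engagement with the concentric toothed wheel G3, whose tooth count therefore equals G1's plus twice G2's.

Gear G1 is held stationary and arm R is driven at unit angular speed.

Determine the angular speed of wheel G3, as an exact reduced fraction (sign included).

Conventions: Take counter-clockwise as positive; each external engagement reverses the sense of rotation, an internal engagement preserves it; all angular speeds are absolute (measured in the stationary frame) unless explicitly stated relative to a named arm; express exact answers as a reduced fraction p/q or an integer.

planetary set (25T centre, 12T on arm, 49T internal) — Willis relation
ring teeth: 25 + 2·12 = 49
25(ω_sun−ω_arm) = −49(ω_ring−ω_arm),  ω_sun = 0, ω_arm = 1
ω_ring = 1 − (25/49)(0−1) = 74/49
exact speed ratio = 74/49

74/49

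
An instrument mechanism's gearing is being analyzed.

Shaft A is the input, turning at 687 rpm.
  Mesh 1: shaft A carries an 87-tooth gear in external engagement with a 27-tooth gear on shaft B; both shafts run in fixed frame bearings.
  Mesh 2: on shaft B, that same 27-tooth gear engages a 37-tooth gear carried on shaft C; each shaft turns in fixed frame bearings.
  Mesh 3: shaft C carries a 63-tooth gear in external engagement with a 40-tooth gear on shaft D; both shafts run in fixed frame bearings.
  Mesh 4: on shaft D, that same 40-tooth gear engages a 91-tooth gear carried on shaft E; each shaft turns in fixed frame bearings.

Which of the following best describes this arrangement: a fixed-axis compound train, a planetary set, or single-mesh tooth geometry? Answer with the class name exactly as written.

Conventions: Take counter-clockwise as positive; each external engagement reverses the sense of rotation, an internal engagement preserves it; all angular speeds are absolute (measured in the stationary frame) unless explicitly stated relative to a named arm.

fixed-axis compound train

recognized (5 fixed axles, 4 meshes): fixed-axis compound train
classification: fixed-axis compound train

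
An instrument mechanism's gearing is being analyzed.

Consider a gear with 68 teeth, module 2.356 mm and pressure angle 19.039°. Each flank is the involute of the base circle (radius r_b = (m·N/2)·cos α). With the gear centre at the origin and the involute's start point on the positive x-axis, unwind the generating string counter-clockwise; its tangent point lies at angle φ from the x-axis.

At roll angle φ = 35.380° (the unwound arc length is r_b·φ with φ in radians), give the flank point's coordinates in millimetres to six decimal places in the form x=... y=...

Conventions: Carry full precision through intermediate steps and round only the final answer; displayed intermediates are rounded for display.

x=88.811281 y=5.719469

topology: single-mesh involute geometry — m = 2.356, N = 68
pitch radius r_p = m·N/2 = 2.356·68/2 = 80.104000
base radius r_b = r_p·cos α = 80.104000·cos 19.039° = 75.722051
roll angle φ = 35.380° = 0.61749749 rad
x = r_b·(cos φ + φ·sin φ) = 88.811281
y = r_b·(sin φ − φ·cos φ) = 5.719469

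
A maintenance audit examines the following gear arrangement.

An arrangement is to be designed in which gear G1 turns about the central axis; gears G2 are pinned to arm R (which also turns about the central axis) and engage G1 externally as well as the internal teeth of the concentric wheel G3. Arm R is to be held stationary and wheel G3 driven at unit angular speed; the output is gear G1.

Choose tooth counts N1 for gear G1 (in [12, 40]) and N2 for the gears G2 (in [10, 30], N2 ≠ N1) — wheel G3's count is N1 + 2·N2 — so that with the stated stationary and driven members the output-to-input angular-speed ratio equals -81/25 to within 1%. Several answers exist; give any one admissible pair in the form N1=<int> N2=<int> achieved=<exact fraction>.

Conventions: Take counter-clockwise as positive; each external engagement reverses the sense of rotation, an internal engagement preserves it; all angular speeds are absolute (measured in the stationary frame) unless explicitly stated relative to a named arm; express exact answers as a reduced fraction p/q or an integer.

design class (target -81/25): planetary set
Willis with ω_arm = 0: ω_sun/ω_ring = −N3/N1; set equal to -81/25  ⇒  N3/N1 = −(-81/25) = 81/25
N3 = N1 + 2·N2  ⇒  N2/N1 = (N3/N1 − 1)/2 = (81/25 − 1)/2 = 28/25
smallest multiple with N1 ≥ 12 and N2 ≥ 10: k = 1  ⇒  N1 = 1·25 = 25, N2 = 1·28 = 28 (N1 ≤ 40, N2 ≤ 30, N2 ≠ N1 ✓), N3 = 25 + 2·28 = 81
check: −N3/N1 with N1 = 25, N3 = 81 gives -81/25; |achieved − target| = 0 ≤ 81/2500 ✓

N1=25 N2=28 achieved=-81/25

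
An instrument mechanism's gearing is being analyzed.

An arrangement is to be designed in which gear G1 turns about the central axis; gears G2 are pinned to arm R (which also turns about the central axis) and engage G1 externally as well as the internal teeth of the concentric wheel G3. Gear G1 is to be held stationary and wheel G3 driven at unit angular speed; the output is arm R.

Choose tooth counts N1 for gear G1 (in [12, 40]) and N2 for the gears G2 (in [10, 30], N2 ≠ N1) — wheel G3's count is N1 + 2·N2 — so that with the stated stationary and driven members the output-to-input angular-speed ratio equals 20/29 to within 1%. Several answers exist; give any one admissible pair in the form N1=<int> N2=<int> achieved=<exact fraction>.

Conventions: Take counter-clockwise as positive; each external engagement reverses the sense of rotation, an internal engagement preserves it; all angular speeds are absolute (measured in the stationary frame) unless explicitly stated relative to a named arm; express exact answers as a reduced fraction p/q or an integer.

topology: planetary set — design target 20/29, arm = carrier (Willis)
Willis with ω_sun = 0: ω_arm/ω_ring = N3/(N1+N3); set equal to 20/29  ⇒  N3/N1 = (20/29)/(1 − 20/29) = 20/9
N3 = N1 + 2·N2  ⇒  N2/N1 = (N3/N1 − 1)/2 = (20/9 − 1)/2 = 11/18
smallest multiple with N1 ≥ 12 and N2 ≥ 10: k = 1  ⇒  N1 = 1·18 = 18, N2 = 1·11 = 11 (N1 ≤ 40, N2 ≤ 30, N2 ≠ N1 ✓), N3 = 18 + 2·11 = 40
check: N3/(N1+N3) with N1 = 18, N3 = 40 gives 20/29; |achieved − target| = 0 ≤ 1/145 ✓

N1=18 N2=11 achieved=20/29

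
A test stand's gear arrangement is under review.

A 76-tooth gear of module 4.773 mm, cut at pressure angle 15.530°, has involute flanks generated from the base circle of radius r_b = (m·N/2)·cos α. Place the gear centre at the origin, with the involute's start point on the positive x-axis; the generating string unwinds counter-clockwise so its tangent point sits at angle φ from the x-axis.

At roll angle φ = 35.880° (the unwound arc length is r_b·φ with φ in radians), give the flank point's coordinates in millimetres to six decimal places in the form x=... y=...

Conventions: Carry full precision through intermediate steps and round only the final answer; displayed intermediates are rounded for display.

recognized (one wheel, involute flank): single-mesh tooth geometry, m = 4.773, N = 76
pitch radius r_p = m·N/2 = 4.773·76/2 = 181.374000
base radius r_b = r_p·cos α = 181.374000·cos 15.530° = 174.752107
roll angle φ = 35.880° = 0.62622414 rad
x = r_b·(cos φ + φ·sin φ) = 205.730361
y = r_b·(sin φ − φ·cos φ) = 13.751906

x=205.730361 y=13.751906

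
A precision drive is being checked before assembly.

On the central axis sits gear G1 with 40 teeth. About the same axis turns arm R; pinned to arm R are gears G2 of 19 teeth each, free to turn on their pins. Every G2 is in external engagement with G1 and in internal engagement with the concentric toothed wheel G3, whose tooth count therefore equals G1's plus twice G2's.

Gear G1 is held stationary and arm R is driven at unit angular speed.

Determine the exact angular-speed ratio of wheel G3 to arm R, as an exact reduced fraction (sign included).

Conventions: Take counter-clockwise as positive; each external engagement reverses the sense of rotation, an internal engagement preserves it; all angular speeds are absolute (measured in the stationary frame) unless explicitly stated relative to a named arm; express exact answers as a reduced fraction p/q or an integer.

planetary set (40T centre, 19T on arm, 78T internal) — Willis relation
ring teeth: 40 + 2·19 = 78
40(ω_sun−ω_arm) = −78(ω_ring−ω_arm),  ω_sun = 0, ω_arm = 1
ω_ring = 1 − (40/78)(0−1) = 59/39
ω_out/ω_in = 59/39

59/39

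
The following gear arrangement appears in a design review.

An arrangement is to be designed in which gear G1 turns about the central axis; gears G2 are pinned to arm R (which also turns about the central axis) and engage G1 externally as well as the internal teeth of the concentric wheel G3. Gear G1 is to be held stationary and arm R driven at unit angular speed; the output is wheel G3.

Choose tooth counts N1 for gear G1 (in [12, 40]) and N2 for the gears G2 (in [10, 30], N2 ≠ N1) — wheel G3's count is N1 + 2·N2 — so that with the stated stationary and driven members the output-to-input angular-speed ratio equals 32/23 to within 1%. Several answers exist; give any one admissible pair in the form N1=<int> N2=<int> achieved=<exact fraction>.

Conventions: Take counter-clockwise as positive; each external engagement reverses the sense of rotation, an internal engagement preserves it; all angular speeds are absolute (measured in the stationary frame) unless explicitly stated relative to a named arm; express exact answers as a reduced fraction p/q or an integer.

N1=18 N2=14 achieved=32/23

topology: planetary set — design target 32/23, arm = carrier (Willis)
Willis with ω_sun = 0: ω_ring/ω_arm = (N1+N3)/N3; set equal to 32/23  ⇒  N3/N1 = 1/(32/23 − 1) = 23/9
N3 = N1 + 2·N2  ⇒  N2/N1 = (N3/N1 − 1)/2 = (23/9 − 1)/2 = 7/9
smallest multiple with N1 ≥ 12 and N2 ≥ 10: k = 2  ⇒  N1 = 2·9 = 18, N2 = 2·7 = 14 (N1 ≤ 40, N2 ≤ 30, N2 ≠ N1 ✓), N3 = 18 + 2·14 = 46
check: (N1+N3)/N3 with N1 = 18, N3 = 46 gives 32/23; |achieved − target| = 0 ≤ 8/575 ✓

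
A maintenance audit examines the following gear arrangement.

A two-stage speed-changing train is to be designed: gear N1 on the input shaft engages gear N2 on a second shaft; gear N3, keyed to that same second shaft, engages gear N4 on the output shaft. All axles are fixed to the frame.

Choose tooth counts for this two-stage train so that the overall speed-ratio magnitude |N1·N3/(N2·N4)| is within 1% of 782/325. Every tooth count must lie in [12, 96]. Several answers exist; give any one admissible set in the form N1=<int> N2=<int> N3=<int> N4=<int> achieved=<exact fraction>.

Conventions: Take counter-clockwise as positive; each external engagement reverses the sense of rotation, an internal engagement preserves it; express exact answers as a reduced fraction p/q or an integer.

class = fixed-axis compound train [2-stage, 782/325 wanted]
target = 782/325 in lowest terms: an exact hit needs N1·N3 = k·782 and N2·N4 = k·325 for one integer k, every count in [12, 96]; additionally prefer no 1:1 stage (N1 ≠ N2, N3 ≠ N4)
k = 1: N1·N3 = 782 = 17·46, N2·N4 = 325 = 13·25
achieved = 17·46/(13·25) = 782/325; |achieved − target| = 0 ≤ 391/16250 ✓

N1=17 N2=13 N3=46 N4=25 achieved=782/325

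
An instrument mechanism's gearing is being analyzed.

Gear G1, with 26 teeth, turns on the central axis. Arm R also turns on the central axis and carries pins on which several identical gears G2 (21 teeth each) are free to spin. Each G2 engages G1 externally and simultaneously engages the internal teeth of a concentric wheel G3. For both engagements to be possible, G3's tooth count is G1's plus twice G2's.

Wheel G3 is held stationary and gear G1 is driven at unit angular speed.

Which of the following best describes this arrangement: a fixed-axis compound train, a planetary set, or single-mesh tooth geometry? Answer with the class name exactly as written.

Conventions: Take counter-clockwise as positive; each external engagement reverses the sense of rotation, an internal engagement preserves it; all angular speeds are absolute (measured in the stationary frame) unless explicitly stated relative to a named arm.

planetary set

topology: planetary set — G1 26T / G2 21T / G3 68T, arm = carrier (Willis)
classification: planetary set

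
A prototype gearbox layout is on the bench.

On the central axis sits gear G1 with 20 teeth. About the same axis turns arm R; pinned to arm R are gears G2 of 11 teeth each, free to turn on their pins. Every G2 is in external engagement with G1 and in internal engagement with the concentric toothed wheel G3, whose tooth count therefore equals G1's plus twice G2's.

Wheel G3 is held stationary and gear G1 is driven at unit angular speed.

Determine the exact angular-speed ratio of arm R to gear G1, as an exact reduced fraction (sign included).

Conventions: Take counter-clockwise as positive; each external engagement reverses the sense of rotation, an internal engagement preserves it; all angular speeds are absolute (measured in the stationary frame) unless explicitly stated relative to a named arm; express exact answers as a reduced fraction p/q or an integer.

10/31

class = planetary set [G3 = 20+2·11 = 42; Willis about the carrier]
ring teeth: 20 + 2·11 = 42
20(ω_sun−ω_arm) = −42(ω_ring−ω_arm),  ω_ring = 0, ω_sun = 1
20(1−ω_arm) = −42(0−ω_arm)  ⇒  62·ω_arm = 20  ⇒  ω_arm = 10/31
ω_out/ω_in = 10/31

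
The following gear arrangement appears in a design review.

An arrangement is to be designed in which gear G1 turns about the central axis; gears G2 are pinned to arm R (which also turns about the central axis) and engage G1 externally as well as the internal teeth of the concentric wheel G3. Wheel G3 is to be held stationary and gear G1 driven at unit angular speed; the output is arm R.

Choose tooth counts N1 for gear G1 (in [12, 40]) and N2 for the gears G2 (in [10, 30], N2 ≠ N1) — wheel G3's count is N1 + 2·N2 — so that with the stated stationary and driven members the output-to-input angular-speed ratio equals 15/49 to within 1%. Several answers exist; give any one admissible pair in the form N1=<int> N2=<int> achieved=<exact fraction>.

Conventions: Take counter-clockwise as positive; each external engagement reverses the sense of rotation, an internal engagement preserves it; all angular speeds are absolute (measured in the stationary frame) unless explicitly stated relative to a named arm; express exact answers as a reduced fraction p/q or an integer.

N1=30 N2=19 achieved=15/49

topology: planetary set — design target 15/49, arm = carrier (Willis)
Willis with ω_ring = 0: ω_arm/ω_sun = N1/(N1+N3); set equal to 15/49  ⇒  N3/N1 = 1/(15/49) − 1 = 34/15
N3 = N1 + 2·N2  ⇒  N2/N1 = (N3/N1 − 1)/2 = (34/15 − 1)/2 = 19/30
smallest multiple with N1 ≥ 12 and N2 ≥ 10: k = 1  ⇒  N1 = 1·30 = 30, N2 = 1·19 = 19 (N1 ≤ 40, N2 ≤ 30, N2 ≠ N1 ✓), N3 = 30 + 2·19 = 68
check: N1/(N1+N3) with N1 = 30, N3 = 68 gives 15/49; |achieved − target| = 0 ≤ 3/980 ✓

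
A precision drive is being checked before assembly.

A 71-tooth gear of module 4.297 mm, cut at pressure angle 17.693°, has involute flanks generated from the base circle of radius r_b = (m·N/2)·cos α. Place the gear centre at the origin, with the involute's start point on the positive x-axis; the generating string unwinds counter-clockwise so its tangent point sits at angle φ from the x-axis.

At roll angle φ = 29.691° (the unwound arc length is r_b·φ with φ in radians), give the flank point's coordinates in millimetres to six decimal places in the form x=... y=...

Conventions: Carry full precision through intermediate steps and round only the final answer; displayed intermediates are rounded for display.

x=163.550386 y=6.561861

single-mesh involute tooth geometry (71T wheel at module 4.297)
pitch radius r_p = m·N/2 = 4.297·71/2 = 152.543500
base radius r_b = r_p·cos α = 152.543500·cos 17.693° = 145.327982
roll angle φ = 29.691° = 0.51820571 rad
x = r_b·(cos φ + φ·sin φ) = 163.550386
y = r_b·(sin φ − φ·cos φ) = 6.561861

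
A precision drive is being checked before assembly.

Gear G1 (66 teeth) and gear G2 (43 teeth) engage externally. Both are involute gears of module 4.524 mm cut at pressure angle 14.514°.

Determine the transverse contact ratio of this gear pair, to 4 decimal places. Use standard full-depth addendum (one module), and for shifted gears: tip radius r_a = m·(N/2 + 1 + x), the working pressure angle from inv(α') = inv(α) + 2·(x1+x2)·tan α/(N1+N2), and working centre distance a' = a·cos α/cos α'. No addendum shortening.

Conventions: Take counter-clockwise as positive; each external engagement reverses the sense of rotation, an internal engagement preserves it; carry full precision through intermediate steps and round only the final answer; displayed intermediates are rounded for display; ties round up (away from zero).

2.1449

recognized (one external pair, fixed centres): single-mesh tooth geometry, m = 4.524, N1 = 66, N2 = 43
base radii: r_b1 = 144.527560, r_b2 = 94.161895
tip radii: r_a1 = 153.816000, r_a2 = 101.790000
no profile shift: α' = α, a' = a
action lengths: √(r_a1²−r_b1²) = 52.641679, √(r_a2²−r_b2²) = 38.661889
base pitch p_b = π·m·cos α = 13.758992
CR = (52.641679 + 38.661889 − 246.558000·sin 14.51400°)/13.758992 = 2.144928
contact ratio ≈ 2.1449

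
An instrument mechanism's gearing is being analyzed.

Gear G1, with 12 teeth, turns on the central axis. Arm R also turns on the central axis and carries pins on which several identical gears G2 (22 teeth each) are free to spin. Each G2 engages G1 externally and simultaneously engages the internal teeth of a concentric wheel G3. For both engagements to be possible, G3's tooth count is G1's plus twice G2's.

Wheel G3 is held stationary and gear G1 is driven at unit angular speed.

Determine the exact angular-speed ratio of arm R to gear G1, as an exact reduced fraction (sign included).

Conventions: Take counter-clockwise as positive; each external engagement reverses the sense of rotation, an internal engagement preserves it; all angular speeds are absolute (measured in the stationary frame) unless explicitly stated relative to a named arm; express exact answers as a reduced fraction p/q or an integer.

topology: planetary set — G1 12T / G2 22T / G3 56T, arm = carrier (Willis)
ring teeth: 12 + 2·22 = 56
12(ω_sun−ω_arm) = −56(ω_ring−ω_arm),  ω_ring = 0, ω_sun = 1
12(1−ω_arm) = −56(0−ω_arm)  ⇒  68·ω_arm = 12  ⇒  ω_arm = 3/17
ω_out/ω_in = 3/17

3/17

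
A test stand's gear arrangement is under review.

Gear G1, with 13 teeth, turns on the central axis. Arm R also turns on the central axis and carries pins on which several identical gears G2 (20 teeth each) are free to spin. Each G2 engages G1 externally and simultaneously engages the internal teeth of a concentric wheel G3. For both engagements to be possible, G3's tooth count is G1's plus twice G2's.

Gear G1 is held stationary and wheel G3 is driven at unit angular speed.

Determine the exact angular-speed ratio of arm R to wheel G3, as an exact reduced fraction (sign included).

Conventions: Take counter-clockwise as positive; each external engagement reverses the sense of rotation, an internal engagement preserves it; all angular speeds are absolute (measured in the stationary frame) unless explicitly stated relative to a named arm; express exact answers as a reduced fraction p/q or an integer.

53/66

recognized (axles ride arm R): planetary set, 13/20/53 teeth
ring teeth: 13 + 2·20 = 53
13(ω_sun−ω_arm) = −53(ω_ring−ω_arm),  ω_sun = 0, ω_ring = 1
13(0−ω_arm) = −53(1−ω_arm)  ⇒  66·ω_arm = 53  ⇒  ω_arm = 53/66
ω_out/ω_in = 53/66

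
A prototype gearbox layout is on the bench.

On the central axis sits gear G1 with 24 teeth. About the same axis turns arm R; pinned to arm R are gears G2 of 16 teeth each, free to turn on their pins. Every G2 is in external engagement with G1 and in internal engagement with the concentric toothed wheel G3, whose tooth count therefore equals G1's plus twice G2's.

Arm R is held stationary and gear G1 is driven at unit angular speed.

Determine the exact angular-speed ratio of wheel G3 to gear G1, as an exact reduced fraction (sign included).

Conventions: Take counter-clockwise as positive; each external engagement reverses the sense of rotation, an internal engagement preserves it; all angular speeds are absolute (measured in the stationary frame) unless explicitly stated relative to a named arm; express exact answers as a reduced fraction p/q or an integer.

recognized (axles ride arm R): planetary set, 24/16/56 teeth
ring teeth: 24 + 2·16 = 56
24(ω_sun−ω_arm) = −56(ω_ring−ω_arm),  ω_arm = 0, ω_sun = 1
ω_ring = 0 − (24/56)(1−0) = -3/7
ω_out/ω_in = -3/7

-3/7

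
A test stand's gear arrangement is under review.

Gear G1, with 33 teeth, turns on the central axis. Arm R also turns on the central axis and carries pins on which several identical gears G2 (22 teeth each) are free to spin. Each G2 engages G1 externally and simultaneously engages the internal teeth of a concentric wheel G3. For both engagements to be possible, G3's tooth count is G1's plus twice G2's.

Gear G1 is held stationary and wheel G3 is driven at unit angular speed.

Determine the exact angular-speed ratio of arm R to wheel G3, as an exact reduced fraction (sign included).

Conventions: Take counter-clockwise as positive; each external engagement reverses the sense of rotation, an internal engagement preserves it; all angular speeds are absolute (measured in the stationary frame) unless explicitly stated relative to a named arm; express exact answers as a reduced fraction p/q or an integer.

topology: planetary set — G1 33T / G2 22T / G3 77T, arm = carrier (Willis)
ring teeth: 33 + 2·22 = 77
33(ω_sun−ω_arm) = −77(ω_ring−ω_arm),  ω_sun = 0, ω_ring = 1
33(0−ω_arm) = −77(1−ω_arm)  ⇒  110·ω_arm = 77  ⇒  ω_arm = 7/10
ω_out/ω_in = 7/10

7/10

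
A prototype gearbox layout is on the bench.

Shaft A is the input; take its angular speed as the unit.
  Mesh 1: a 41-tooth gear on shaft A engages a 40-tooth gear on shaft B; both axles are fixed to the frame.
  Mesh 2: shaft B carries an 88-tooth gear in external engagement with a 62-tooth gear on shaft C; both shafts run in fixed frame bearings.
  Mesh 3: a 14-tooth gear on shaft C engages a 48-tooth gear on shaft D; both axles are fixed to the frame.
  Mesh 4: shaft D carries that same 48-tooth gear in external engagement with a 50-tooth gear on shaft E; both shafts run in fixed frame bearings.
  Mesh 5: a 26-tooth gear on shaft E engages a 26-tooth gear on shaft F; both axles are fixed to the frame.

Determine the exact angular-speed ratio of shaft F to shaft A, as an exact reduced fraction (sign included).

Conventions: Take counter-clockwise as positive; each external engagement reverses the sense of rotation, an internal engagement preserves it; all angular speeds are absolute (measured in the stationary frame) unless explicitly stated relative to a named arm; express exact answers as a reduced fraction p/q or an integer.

-3157/7750

class = fixed-axis compound train [5 meshes; 5 ratios multiply, 5 sense flips]
mesh 1 [41T→40T]: running ratio 41/40, sense −
mesh 2 [88T→62T]: running ratio 451/310, sense +
mesh 3 [14T→48T]: running ratio 3157/7440, sense −
mesh 4 [48T→50T]: running ratio 3157/7750, sense +
mesh 5 [26T→26T]: running ratio 3157/7750, sense −
ω_out/ω_in = -3157/7750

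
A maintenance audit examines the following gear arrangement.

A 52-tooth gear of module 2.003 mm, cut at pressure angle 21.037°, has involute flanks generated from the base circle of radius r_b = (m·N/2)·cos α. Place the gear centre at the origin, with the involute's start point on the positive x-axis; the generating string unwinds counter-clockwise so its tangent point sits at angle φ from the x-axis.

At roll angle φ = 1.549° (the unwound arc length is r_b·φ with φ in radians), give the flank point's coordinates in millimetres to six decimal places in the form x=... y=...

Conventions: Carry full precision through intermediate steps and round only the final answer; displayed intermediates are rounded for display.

x=48.624699 y=0.000320

topology: single-mesh involute geometry — m = 2.003, N = 52
pitch radius r_p = m·N/2 = 2.003·52/2 = 52.078000
base radius r_b = r_p·cos α = 52.078000·cos 21.037° = 48.606939
roll angle φ = 1.549° = 0.02703515 rad
x = r_b·(cos φ + φ·sin φ) = 48.624699
y = r_b·(sin φ − φ·cos φ) = 0.000320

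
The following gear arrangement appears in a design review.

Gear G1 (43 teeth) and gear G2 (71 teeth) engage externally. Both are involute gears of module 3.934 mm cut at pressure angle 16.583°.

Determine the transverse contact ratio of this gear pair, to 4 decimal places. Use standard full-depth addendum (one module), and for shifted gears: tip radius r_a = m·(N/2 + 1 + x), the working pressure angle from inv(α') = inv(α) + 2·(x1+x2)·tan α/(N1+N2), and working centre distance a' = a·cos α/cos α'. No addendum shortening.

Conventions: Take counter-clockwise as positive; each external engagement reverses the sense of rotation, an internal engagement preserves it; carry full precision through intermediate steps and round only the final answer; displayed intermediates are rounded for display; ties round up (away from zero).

1.9874

topology: single-mesh involute geometry — m = 3.934, 43T/71T pair
base radii: r_b1 = 81.063048, r_b2 = 133.848288
tip radii: r_a1 = 88.515000, r_a2 = 143.591000
no profile shift: α' = α, a' = a
action lengths: √(r_a1²−r_b1²) = 35.548383, √(r_a2²−r_b2²) = 51.990490
base pitch p_b = π·m·cos α = 11.844980
CR = (35.548383 + 51.990490 − 224.238000·sin 16.58300°)/11.844980 = 1.987378
contact ratio ≈ 1.9874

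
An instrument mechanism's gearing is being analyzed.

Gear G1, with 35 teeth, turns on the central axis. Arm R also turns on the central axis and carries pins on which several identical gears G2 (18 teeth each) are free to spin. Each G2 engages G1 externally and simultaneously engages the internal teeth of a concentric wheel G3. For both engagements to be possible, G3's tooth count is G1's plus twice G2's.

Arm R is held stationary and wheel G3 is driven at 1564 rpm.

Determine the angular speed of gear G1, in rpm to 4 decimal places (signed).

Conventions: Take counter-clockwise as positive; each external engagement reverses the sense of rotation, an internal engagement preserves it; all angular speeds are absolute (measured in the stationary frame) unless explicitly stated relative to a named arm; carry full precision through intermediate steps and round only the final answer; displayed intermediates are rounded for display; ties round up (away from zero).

-3172.6857 rpm

recognized (axles ride arm R): planetary set, 35/18/71 teeth
normalise by the input: solve with ω_ring = 1, then scale by 1564 rpm
ring teeth: 35 + 2·18 = 71
35(ω_sun−ω_arm) = −71(ω_ring−ω_arm),  ω_arm = 0, ω_ring = 1
ω_sun = 0 − (71/35)(1−0) = -71/35
scale: ω_sun = -71/35 × 1564 rpm = -3172.6857 rpm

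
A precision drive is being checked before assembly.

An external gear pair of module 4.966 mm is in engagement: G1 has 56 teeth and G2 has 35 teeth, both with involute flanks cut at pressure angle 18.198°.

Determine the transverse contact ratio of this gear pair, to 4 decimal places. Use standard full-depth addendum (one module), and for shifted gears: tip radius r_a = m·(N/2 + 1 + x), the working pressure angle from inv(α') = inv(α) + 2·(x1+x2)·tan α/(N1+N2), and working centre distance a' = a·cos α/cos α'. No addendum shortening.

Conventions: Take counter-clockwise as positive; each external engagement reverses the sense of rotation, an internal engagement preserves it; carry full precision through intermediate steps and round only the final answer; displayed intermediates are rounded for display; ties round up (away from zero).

class = single-mesh tooth geometry [involute pair 56T × 35T, m = 4.966]
base radii: r_b1 = 132.093230, r_b2 = 82.558269
tip radii: r_a1 = 144.014000, r_a2 = 91.871000
no profile shift: α' = α, a' = a
action lengths: √(r_a1²−r_b1²) = 57.370819, √(r_a2²−r_b2²) = 40.304006
base pitch p_b = π·m·cos α = 14.820826
CR = (57.370819 + 40.304006 − 225.953000·sin 18.19800°)/14.820826 = 1.829136
contact ratio ≈ 1.8291

1.8291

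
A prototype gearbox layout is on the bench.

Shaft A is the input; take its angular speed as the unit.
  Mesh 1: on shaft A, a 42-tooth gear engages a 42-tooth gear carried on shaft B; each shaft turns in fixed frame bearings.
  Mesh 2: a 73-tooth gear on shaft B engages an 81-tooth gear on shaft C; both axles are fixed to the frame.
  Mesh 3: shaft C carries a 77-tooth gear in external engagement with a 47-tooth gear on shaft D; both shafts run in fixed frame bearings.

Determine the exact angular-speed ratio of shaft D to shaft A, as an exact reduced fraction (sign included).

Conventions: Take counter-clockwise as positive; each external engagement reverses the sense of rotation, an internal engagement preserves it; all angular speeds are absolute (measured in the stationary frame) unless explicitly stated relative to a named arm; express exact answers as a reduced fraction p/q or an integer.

-5621/3807

class = fixed-axis compound train [3 meshes; 3 ratios multiply, 3 sense flips]
mesh 1 [42T→42T]: running ratio 1, sense −
mesh 2 [73T→81T]: running ratio 73/81, sense +
mesh 3 [77T→47T]: running ratio 5621/3807, sense −
ω_out/ω_in = -5621/3807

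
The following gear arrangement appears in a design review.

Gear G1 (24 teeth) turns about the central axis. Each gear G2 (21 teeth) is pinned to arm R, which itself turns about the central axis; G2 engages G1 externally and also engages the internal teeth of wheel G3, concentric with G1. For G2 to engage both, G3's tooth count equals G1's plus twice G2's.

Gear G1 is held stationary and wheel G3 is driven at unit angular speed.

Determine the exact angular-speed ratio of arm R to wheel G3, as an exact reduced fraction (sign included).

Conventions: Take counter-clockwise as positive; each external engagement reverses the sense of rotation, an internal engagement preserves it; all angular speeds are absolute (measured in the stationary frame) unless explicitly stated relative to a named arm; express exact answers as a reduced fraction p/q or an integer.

recognized (axles ride arm R): planetary set, 24/21/66 teeth
ring teeth: 24 + 2·21 = 66
24(ω_sun−ω_arm) = −66(ω_ring−ω_arm),  ω_sun = 0, ω_ring = 1
24(0−ω_arm) = −66(1−ω_arm)  ⇒  90·ω_arm = 66  ⇒  ω_arm = 11/15
ω_out/ω_in = 11/15

11/15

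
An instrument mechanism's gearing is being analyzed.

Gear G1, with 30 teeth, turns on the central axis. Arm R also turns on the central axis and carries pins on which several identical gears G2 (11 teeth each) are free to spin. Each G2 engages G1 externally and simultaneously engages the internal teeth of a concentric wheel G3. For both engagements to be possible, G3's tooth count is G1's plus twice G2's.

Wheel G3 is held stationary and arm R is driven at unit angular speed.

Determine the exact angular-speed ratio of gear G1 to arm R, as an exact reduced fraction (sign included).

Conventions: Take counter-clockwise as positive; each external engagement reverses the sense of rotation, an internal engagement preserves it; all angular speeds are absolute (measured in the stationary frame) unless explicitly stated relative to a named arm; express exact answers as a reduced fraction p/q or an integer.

class = planetary set [G3 = 30+2·11 = 52; Willis about the carrier]
ring teeth: 30 + 2·11 = 52
30(ω_sun−ω_arm) = −52(ω_ring−ω_arm),  ω_ring = 0, ω_arm = 1
ω_sun = 1 − (52/30)(0−1) = 41/15
ω_out/ω_in = 41/15

41/15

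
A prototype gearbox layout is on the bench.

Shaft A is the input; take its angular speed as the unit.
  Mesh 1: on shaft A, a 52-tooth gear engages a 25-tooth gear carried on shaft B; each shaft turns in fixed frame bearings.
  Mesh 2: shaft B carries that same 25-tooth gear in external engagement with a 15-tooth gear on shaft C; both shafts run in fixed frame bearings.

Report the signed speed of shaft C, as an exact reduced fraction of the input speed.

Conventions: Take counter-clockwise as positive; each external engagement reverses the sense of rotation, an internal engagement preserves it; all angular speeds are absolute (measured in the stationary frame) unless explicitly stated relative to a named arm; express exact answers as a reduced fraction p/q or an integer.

52/15

2-mesh fixed-axis compound train (all bearings frame-fixed)
mesh 1 [52T→25T]: |ω|/ω_in = 1×52/25 = 52/25, sense flips to −
mesh 2 [25T→15T]: |ω|/ω_in = (52/25)×25/15 = 52/15, sense flips to +
signed output speed (× input speed) = 52/15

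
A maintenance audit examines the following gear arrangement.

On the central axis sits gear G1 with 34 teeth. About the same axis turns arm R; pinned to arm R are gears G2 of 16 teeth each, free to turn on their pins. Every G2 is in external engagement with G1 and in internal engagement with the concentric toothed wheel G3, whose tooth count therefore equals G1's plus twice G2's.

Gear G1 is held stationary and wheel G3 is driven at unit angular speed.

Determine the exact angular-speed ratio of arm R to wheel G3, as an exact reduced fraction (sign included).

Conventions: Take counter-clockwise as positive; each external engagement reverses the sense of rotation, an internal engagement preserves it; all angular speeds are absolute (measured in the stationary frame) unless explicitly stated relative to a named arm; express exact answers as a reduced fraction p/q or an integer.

33/50

planetary set (34T centre, 16T on arm, 66T internal) — Willis relation
ring teeth: 34 + 2·16 = 66
34(ω_sun−ω_arm) = −66(ω_ring−ω_arm),  ω_sun = 0, ω_ring = 1
34(0−ω_arm) = −66(1−ω_arm)  ⇒  100·ω_arm = 66  ⇒  ω_arm = 33/50
ω_out/ω_in = 33/50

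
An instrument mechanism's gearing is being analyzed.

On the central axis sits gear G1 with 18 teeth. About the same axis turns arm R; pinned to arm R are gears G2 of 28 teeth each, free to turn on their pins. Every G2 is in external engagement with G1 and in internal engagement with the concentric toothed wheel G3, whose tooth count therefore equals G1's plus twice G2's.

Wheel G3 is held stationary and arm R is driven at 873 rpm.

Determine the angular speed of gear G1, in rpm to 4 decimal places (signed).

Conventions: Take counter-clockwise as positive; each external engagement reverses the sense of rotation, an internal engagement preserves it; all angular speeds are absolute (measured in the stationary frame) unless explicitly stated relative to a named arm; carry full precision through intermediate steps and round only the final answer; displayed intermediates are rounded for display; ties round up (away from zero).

+4462.0000 rpm

class = planetary set [G3 = 18+2·28 = 74; Willis about the carrier]
normalise by the input: solve with ω_arm = 1, then scale by 873 rpm
ring teeth: 18 + 2·28 = 74
18(ω_sun−ω_arm) = −74(ω_ring−ω_arm),  ω_ring = 0, ω_arm = 1
ω_sun = 1 − (74/18)(0−1) = 46/9
scale: ω_sun = 46/9 × 873 rpm = +4462.0000 rpm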